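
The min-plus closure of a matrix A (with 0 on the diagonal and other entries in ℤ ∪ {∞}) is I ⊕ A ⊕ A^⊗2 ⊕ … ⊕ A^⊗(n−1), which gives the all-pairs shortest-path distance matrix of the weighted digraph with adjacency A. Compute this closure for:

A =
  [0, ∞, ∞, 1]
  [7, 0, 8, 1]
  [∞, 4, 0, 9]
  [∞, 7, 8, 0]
Closure =
  [0, 8, 9, 1]
  [7, 0, 8, 1]
  [11, 4, 0, 5]
  [14, 7, 8, 0]

This is the Floyd-Warshall all-pairs shortest-path computation. For each intermediate vertex k = 0, 1, …, 3, update dist[i][j] ← min(dist[i][j], dist[i][k] + dist[k][j]). The final matrix gives, for each (i, j), the minimum total weight of any directed path from i to j (possibly empty when i = j).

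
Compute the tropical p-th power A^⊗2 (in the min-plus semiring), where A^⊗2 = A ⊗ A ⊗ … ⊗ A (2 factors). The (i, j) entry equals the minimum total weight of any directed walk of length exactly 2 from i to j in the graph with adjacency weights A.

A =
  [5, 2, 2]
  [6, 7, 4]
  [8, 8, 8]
A^⊗2 =
  [8, 7, 6]
  [11, 8, 8]
  [13, 10, 10]

Each entry (A^⊗2)_ij equals the minimum over all length-2 walks i = v_0 → v_1 → … → v_2 = j of Σ_t A[v_t][v_{t+1}]. For example, for (i, j) = (0, 2) we minimise over 3 possible intermediate vertex sequences; the minimum is 6, attained along the walk 0 → 1 → 2.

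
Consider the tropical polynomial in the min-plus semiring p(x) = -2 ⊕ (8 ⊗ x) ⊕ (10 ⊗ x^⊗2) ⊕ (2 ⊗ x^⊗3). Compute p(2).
p(2) = -2

A tropical monomial a ⊗ x^⊗i evaluates to a + i · x. Evaluating each term at x = 2:
  Term 0 contributes -2 + 0 · 2 = -2
  Term 1 contributes 8 + 1 · 2 = 10
  Term 2 contributes 10 + 2 · 2 = 14
  Term 3 contributes 2 + 3 · 2 = 8
p(2) = ⊕ of these = min[-2, 10, 14, 8] = -2.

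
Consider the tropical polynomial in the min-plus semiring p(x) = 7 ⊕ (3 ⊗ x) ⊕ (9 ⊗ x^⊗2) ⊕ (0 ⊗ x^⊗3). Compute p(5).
p(5) = 7

A tropical monomial a ⊗ x^⊗i evaluates to a + i · x. Evaluating each term at x = 5:
  Term 0 contributes 7 + 0 · 5 = 7
  Term 1 contributes 3 + 1 · 5 = 8
  Term 2 contributes 9 + 2 · 5 = 19
  Term 3 contributes 0 + 3 · 5 = 15
p(5) = ⊕ of these = min[7, 8, 19, 15] = 7.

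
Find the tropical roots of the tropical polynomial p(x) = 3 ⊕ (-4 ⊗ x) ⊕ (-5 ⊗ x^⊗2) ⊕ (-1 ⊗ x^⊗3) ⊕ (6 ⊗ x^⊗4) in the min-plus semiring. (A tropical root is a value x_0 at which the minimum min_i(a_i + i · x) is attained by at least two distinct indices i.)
Roots: {-7, -4, 1, 7}

Each tropical root is a break point of the lower envelope of the lines y = a_i + i · x (there are 5 lines, with slopes 0, 1, ..., 4). Only the lines that attain the minimum somewhere contribute to roots; other lines are dominated. Here the surviving (envelope) indices are i = 4, i = 3, i = 2, i = 1, i = 0.
Intersections between consecutive envelope lines give the roots: for adjacent envelope indices i < j the intersection is x = (a_i − a_j) / (j − i). Reading off the sorted break points: {-7, -4, 1, 7}.
Verification: at each break x_0, at least two indices attain the minimum of min_i(a_i + i · x_0).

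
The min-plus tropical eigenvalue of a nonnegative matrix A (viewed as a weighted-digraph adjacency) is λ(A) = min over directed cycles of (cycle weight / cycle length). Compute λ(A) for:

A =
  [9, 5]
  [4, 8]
λ(A) = 9/2

Enumerate directed cycles and compute their means (weight / length). Sample:
  cycle 0 → 0: weight = 9, length = 1, mean = 9/1 ≈ 9.000
  cycle 1 → 1: weight = 8, length = 1, mean = 8/1 ≈ 8.000
  cycle 0 → 1 → 0: weight = 9, length = 2, mean = 9/2 ≈ 4.500
  cycle 1 → 0 → 1: weight = 9, length = 2, mean = 9/2 ≈ 4.500
Minimum mean = 4.500, attained e.g. along the cycle 0 → 1 → 0 with weight 9 and length 2. So λ(A) = 9/2 = 9/2.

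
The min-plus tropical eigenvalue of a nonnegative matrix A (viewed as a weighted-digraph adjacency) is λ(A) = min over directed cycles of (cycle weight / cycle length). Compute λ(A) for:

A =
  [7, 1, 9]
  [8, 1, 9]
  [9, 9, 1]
λ(A) = 1

Enumerate directed cycles and compute their means (weight / length). Sample:
  cycle 0 → 0: weight = 7, length = 1, mean = 7/1 ≈ 7.000
  cycle 1 → 1: weight = 1, length = 1, mean = 1/1 ≈ 1.000
  cycle 2 → 2: weight = 1, length = 1, mean = 1/1 ≈ 1.000
  cycle 0 → 1 → 0: weight = 9, length = 2, mean = 9/2 ≈ 4.500
  cycle 0 → 2 → 0: weight = 18, length = 2, mean = 18/2 ≈ 9.000
  cycle 1 → 0 → 1: weight = 9, length = 2, mean = 9/2 ≈ 4.500
Minimum mean = 1.000, attained e.g. along the cycle 1 → 1 with weight 1 and length 1. So λ(A) = 1/1 = 1.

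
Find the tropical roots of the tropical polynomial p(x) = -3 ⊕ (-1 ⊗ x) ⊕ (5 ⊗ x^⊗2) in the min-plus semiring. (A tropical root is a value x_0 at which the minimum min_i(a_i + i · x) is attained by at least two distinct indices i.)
Roots: {-6, -2}

Each tropical root is a break point of the lower envelope of the lines y = a_i + i · x (there are 3 lines, with slopes 0, 1, ..., 2). Only the lines that attain the minimum somewhere contribute to roots; other lines are dominated. Here the surviving (envelope) indices are i = 2, i = 1, i = 0.
Intersections between consecutive envelope lines give the roots: for adjacent envelope indices i < j the intersection is x = (a_i − a_j) / (j − i). Reading off the sorted break points: {-6, -2}.
Verification: at each break x_0, at least two indices attain the minimum of min_i(a_i + i · x_0).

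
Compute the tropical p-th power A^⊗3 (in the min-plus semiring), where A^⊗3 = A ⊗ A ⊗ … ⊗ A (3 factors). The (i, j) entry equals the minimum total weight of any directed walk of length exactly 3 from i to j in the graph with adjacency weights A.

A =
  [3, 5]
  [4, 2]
A^⊗3 =
  [9, 9]
  [8, 6]

Each entry (A^⊗3)_ij equals the minimum over all length-3 walks i = v_0 → v_1 → … → v_3 = j of Σ_t A[v_t][v_{t+1}]. For example, for (i, j) = (0, 1) we minimise over 4 possible intermediate vertex sequences; the minimum is 9, attained along the walk 0 → 1 → 1 → 1.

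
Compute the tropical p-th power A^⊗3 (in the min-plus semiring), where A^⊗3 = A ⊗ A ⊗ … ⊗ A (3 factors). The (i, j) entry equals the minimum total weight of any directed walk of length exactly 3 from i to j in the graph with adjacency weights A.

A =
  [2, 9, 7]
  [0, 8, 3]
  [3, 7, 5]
A^⊗3 =
  [6, 13, 11]
  [4, 11, 9]
  [7, 14, 12]

Each entry (A^⊗3)_ij equals the minimum over all length-3 walks i = v_0 → v_1 → … → v_3 = j of Σ_t A[v_t][v_{t+1}]. For example, for (i, j) = (0, 2) we minimise over 9 possible intermediate vertex sequences; the minimum is 11, attained along the walk 0 → 0 → 0 → 2.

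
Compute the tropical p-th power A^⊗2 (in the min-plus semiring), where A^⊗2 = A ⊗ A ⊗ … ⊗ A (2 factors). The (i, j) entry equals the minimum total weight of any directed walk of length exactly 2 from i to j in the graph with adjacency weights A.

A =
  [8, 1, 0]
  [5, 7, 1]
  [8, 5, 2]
A^⊗2 =
  [6, 5, 2]
  [9, 6, 3]
  [10, 7, 4]

Each entry (A^⊗2)_ij equals the minimum over all length-2 walks i = v_0 → v_1 → … → v_2 = j of Σ_t A[v_t][v_{t+1}]. For example, for (i, j) = (0, 2) we minimise over 3 possible intermediate vertex sequences; the minimum is 2, attained along the walk 0 → 1 → 2.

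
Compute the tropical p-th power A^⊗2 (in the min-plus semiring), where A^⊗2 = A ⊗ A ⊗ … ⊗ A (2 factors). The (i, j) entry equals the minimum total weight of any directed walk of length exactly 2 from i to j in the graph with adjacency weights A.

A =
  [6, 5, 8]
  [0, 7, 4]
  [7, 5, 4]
A^⊗2 =
  [5, 11, 9]
  [6, 5, 8]
  [5, 9, 8]

Each entry (A^⊗2)_ij equals the minimum over all length-2 walks i = v_0 → v_1 → … → v_2 = j of Σ_t A[v_t][v_{t+1}]. For example, for (i, j) = (0, 2) we minimise over 3 possible intermediate vertex sequences; the minimum is 9, attained along the walk 0 → 1 → 2.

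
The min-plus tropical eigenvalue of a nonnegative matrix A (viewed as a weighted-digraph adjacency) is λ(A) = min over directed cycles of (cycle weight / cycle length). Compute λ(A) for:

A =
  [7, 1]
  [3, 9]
λ(A) = 2

Enumerate directed cycles and compute their means (weight / length). Sample:
  cycle 0 → 0: weight = 7, length = 1, mean = 7/1 ≈ 7.000
  cycle 1 → 1: weight = 9, length = 1, mean = 9/1 ≈ 9.000
  cycle 0 → 1 → 0: weight = 4, length = 2, mean = 4/2 ≈ 2.000
  cycle 1 → 0 → 1: weight = 4, length = 2, mean = 4/2 ≈ 2.000
Minimum mean = 2.000, attained e.g. along the cycle 0 → 1 → 0 with weight 4 and length 2. So λ(A) = 4/2 = 2.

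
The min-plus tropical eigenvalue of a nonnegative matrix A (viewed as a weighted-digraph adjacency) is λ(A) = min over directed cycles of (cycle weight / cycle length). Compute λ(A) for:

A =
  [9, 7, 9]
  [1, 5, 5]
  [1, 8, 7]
λ(A) = 4

Enumerate directed cycles and compute their means (weight / length). Sample:
  cycle 0 → 0: weight = 9, length = 1, mean = 9/1 ≈ 9.000
  cycle 1 → 1: weight = 5, length = 1, mean = 5/1 ≈ 5.000
  cycle 2 → 2: weight = 7, length = 1, mean = 7/1 ≈ 7.000
  cycle 0 → 1 → 0: weight = 8, length = 2, mean = 8/2 ≈ 4.000
  cycle 0 → 2 → 0: weight = 10, length = 2, mean = 10/2 ≈ 5.000
  cycle 1 → 0 → 1: weight = 8, length = 2, mean = 8/2 ≈ 4.000
Minimum mean = 4.000, attained e.g. along the cycle 0 → 1 → 0 with weight 8 and length 2. So λ(A) = 8/2 = 4.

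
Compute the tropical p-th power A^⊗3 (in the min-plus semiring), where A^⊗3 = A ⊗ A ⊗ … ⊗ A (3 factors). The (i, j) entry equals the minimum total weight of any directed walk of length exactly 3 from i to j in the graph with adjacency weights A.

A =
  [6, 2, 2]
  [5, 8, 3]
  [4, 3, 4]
A^⊗3 =
  [9, 8, 8]
  [11, 9, 9]
  [10, 9, 9]

Each entry (A^⊗3)_ij equals the minimum over all length-3 walks i = v_0 → v_1 → … → v_3 = j of Σ_t A[v_t][v_{t+1}]. For example, for (i, j) = (0, 2) we minimise over 9 possible intermediate vertex sequences; the minimum is 8, attained along the walk 0 → 2 → 0 → 2.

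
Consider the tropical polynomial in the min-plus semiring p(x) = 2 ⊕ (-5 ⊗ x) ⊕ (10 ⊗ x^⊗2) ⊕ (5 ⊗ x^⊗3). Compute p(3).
p(3) = -2

A tropical monomial a ⊗ x^⊗i evaluates to a + i · x. Evaluating each term at x = 3:
  Term 0 contributes 2 + 0 · 3 = 2
  Term 1 contributes -5 + 1 · 3 = -2
  Term 2 contributes 10 + 2 · 3 = 16
  Term 3 contributes 5 + 3 · 3 = 14
p(3) = ⊕ of these = min[2, -2, 16, 14] = -2.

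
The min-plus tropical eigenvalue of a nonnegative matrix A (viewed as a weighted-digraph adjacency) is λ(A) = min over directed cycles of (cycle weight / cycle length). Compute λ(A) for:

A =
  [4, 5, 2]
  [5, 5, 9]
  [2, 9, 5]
λ(A) = 2

Enumerate directed cycles and compute their means (weight / length). Sample:
  cycle 0 → 0: weight = 4, length = 1, mean = 4/1 ≈ 4.000
  cycle 1 → 1: weight = 5, length = 1, mean = 5/1 ≈ 5.000
  cycle 2 → 2: weight = 5, length = 1, mean = 5/1 ≈ 5.000
  cycle 0 → 1 → 0: weight = 10, length = 2, mean = 10/2 ≈ 5.000
  cycle 0 → 2 → 0: weight = 4, length = 2, mean = 4/2 ≈ 2.000
  cycle 1 → 0 → 1: weight = 10, length = 2, mean = 10/2 ≈ 5.000
Minimum mean = 2.000, attained e.g. along the cycle 0 → 2 → 0 with weight 4 and length 2. So λ(A) = 4/2 = 2.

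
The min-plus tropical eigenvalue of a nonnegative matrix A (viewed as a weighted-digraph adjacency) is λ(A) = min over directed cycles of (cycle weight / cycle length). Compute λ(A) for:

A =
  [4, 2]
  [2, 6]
λ(A) = 2

Enumerate directed cycles and compute their means (weight / length). Sample:
  cycle 0 → 0: weight = 4, length = 1, mean = 4/1 ≈ 4.000
  cycle 1 → 1: weight = 6, length = 1, mean = 6/1 ≈ 6.000
  cycle 0 → 1 → 0: weight = 4, length = 2, mean = 4/2 ≈ 2.000
  cycle 1 → 0 → 1: weight = 4, length = 2, mean = 4/2 ≈ 2.000
Minimum mean = 2.000, attained e.g. along the cycle 0 → 1 → 0 with weight 4 and length 2. So λ(A) = 4/2 = 2.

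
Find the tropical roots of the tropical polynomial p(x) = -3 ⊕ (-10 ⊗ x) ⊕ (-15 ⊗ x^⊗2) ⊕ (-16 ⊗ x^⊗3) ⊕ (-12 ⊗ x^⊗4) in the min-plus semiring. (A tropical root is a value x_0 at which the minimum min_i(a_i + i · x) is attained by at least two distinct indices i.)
Roots: {-4, 1, 5, 7}

Each tropical root is a break point of the lower envelope of the lines y = a_i + i · x (there are 5 lines, with slopes 0, 1, ..., 4). Only the lines that attain the minimum somewhere contribute to roots; other lines are dominated. Here the surviving (envelope) indices are i = 4, i = 3, i = 2, i = 1, i = 0.
Intersections between consecutive envelope lines give the roots: for adjacent envelope indices i < j the intersection is x = (a_i − a_j) / (j − i). Reading off the sorted break points: {-4, 1, 5, 7}.
Verification: at each break x_0, at least two indices attain the minimum of min_i(a_i + i · x_0).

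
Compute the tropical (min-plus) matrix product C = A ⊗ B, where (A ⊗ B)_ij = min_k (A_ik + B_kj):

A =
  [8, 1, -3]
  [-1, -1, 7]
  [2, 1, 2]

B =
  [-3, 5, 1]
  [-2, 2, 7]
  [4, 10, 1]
A ⊗ B =
  [-1, 3, -2]
  [-4, 1, 0]
  [-1, 3, 3]

Apply the min-plus product entry-by-entry:
  C[0][0] = min over k of (A[0][0] + B[0][0] = 8 + -3 = 5, A[0][1] + B[1][0] = 1 + -2 = -1, A[0][2] + B[2][0] = -3 + 4 = 1) = -1 (attained at k = 1)
  C[0][1] = min over k of (A[0][0] + B[0][1] = 8 + 5 = 13, A[0][1] + B[1][1] = 1 + 2 = 3, A[0][2] + B[2][1] = -3 + 10 = 7) = 3 (attained at k = 1)
  C[0][2] = min over k of (A[0][0] + B[0][2] = 8 + 1 = 9, A[0][1] + B[1][2] = 1 + 7 = 8, A[0][2] + B[2][2] = -3 + 1 = -2) = -2 (attained at k = 2)
  C[1][0] = min over k of (A[1][0] + B[0][0] = -1 + -3 = -4, A[1][1] + B[1][0] = -1 + -2 = -3, A[1][2] + B[2][0] = 7 + 4 = 11) = -4 (attained at k = 0)
  C[1][1] = min over k of (A[1][0] + B[0][1] = -1 + 5 = 4, A[1][1] + B[1][1] = -1 + 2 = 1, A[1][2] + B[2][1] = 7 + 10 = 17) = 1 (attained at k = 1)
  C[1][2] = min over k of (A[1][0] + B[0][2] = -1 + 1 = 0, A[1][1] + B[1][2] = -1 + 7 = 6, A[1][2] + B[2][2] = 7 + 1 = 8) = 0 (attained at k = 0)
  C[2][0] = min over k of (A[2][0] + B[0][0] = 2 + -3 = -1, A[2][1] + B[1][0] = 1 + -2 = -1, A[2][2] + B[2][0] = 2 + 4 = 6) = -1 (attained at k = 0)
  C[2][1] = min over k of (A[2][0] + B[0][1] = 2 + 5 = 7, A[2][1] + B[1][1] = 1 + 2 = 3, A[2][2] + B[2][1] = 2 + 10 = 12) = 3 (attained at k = 1)
  C[2][2] = min over k of (A[2][0] + B[0][2] = 2 + 1 = 3, A[2][1] + B[1][2] = 1 + 7 = 8, A[2][2] + B[2][2] = 2 + 1 = 3) = 3 (attained at k = 0)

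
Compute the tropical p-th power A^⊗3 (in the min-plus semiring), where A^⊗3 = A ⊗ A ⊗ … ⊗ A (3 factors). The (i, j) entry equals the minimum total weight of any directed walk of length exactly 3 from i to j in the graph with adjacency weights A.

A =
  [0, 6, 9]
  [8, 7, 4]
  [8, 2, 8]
A^⊗3 =
  [0, 6, 9]
  [8, 13, 10]
  [8, 8, 13]

Each entry (A^⊗3)_ij equals the minimum over all length-3 walks i = v_0 → v_1 → … → v_3 = j of Σ_t A[v_t][v_{t+1}]. For example, for (i, j) = (0, 2) we minimise over 9 possible intermediate vertex sequences; the minimum is 9, attained along the walk 0 → 0 → 0 → 2.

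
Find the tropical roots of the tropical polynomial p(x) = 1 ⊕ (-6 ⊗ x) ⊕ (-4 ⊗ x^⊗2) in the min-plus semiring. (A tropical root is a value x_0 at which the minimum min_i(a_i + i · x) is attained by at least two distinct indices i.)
Roots: {-2, 7}

Each tropical root is a break point of the lower envelope of the lines y = a_i + i · x (there are 3 lines, with slopes 0, 1, ..., 2). Only the lines that attain the minimum somewhere contribute to roots; other lines are dominated. Here the surviving (envelope) indices are i = 2, i = 1, i = 0.
Intersections between consecutive envelope lines give the roots: for adjacent envelope indices i < j the intersection is x = (a_i − a_j) / (j − i). Reading off the sorted break points: {-2, 7}.
Verification: at each break x_0, at least two indices attain the minimum of min_i(a_i + i · x_0).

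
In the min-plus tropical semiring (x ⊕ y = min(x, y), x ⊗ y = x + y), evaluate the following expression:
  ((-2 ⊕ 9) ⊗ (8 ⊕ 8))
((-2 ⊕ 9) ⊗ (8 ⊕ 8)) = 6

Expand innermost to outermost. Recall ⊕ takes the minimum of its arguments and ⊗ takes their sum. Working out the expression ((-2 ⊕ 9) ⊗ (8 ⊕ 8)) gives 6.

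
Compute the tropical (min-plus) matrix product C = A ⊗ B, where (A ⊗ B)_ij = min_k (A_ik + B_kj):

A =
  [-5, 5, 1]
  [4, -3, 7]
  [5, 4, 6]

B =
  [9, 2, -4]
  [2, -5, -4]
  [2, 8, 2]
A ⊗ B =
  [3, -3, -9]
  [-1, -8, -7]
  [6, -1, 0]

Apply the min-plus product entry-by-entry:
  C[0][0] = min over k of (A[0][0] + B[0][0] = -5 + 9 = 4, A[0][1] + B[1][0] = 5 + 2 = 7, A[0][2] + B[2][0] = 1 + 2 = 3) = 3 (attained at k = 2)
  C[0][1] = min over k of (A[0][0] + B[0][1] = -5 + 2 = -3, A[0][1] + B[1][1] = 5 + -5 = 0, A[0][2] + B[2][1] = 1 + 8 = 9) = -3 (attained at k = 0)
  C[0][2] = min over k of (A[0][0] + B[0][2] = -5 + -4 = -9, A[0][1] + B[1][2] = 5 + -4 = 1, A[0][2] + B[2][2] = 1 + 2 = 3) = -9 (attained at k = 0)
  C[1][0] = min over k of (A[1][0] + B[0][0] = 4 + 9 = 13, A[1][1] + B[1][0] = -3 + 2 = -1, A[1][2] + B[2][0] = 7 + 2 = 9) = -1 (attained at k = 1)
  C[1][1] = min over k of (A[1][0] + B[0][1] = 4 + 2 = 6, A[1][1] + B[1][1] = -3 + -5 = -8, A[1][2] + B[2][1] = 7 + 8 = 15) = -8 (attained at k = 1)
  C[1][2] = min over k of (A[1][0] + B[0][2] = 4 + -4 = 0, A[1][1] + B[1][2] = -3 + -4 = -7, A[1][2] + B[2][2] = 7 + 2 = 9) = -7 (attained at k = 1)
  C[2][0] = min over k of (A[2][0] + B[0][0] = 5 + 9 = 14, A[2][1] + B[1][0] = 4 + 2 = 6, A[2][2] + B[2][0] = 6 + 2 = 8) = 6 (attained at k = 1)
  C[2][1] = min over k of (A[2][0] + B[0][1] = 5 + 2 = 7, A[2][1] + B[1][1] = 4 + -5 = -1, A[2][2] + B[2][1] = 6 + 8 = 14) = -1 (attained at k = 1)
  C[2][2] = min over k of (A[2][0] + B[0][2] = 5 + -4 = 1, A[2][1] + B[1][2] = 4 + -4 = 0, A[2][2] + B[2][2] = 6 + 2 = 8) = 0 (attained at k = 1)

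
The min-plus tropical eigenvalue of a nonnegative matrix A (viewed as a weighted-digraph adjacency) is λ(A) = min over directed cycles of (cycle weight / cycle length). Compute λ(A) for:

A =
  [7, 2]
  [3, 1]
λ(A) = 1

Enumerate directed cycles and compute their means (weight / length). Sample:
  cycle 0 → 0: weight = 7, length = 1, mean = 7/1 ≈ 7.000
  cycle 1 → 1: weight = 1, length = 1, mean = 1/1 ≈ 1.000
  cycle 0 → 1 → 0: weight = 5, length = 2, mean = 5/2 ≈ 2.500
  cycle 1 → 0 → 1: weight = 5, length = 2, mean = 5/2 ≈ 2.500
Minimum mean = 1.000, attained e.g. along the cycle 1 → 1 with weight 1 and length 1. So λ(A) = 1/1 = 1.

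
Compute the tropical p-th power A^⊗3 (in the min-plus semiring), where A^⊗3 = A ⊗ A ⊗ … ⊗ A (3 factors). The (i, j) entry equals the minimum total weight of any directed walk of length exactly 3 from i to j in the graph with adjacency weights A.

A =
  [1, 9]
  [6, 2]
A^⊗3 =
  [3, 11]
  [8, 6]

Each entry (A^⊗3)_ij equals the minimum over all length-3 walks i = v_0 → v_1 → … → v_3 = j of Σ_t A[v_t][v_{t+1}]. For example, for (i, j) = (0, 1) we minimise over 4 possible intermediate vertex sequences; the minimum is 11, attained along the walk 0 → 0 → 0 → 1.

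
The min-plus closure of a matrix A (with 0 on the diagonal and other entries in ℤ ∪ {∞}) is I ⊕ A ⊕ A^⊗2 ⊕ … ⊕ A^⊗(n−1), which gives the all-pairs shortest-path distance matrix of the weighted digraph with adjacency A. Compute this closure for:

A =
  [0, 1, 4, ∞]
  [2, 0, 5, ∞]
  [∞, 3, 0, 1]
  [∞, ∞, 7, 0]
Closure =
  [0, 1, 4, 5]
  [2, 0, 5, 6]
  [5, 3, 0, 1]
  [12, 10, 7, 0]

This is the Floyd-Warshall all-pairs shortest-path computation. For each intermediate vertex k = 0, 1, …, 3, update dist[i][j] ← min(dist[i][j], dist[i][k] + dist[k][j]). The final matrix gives, for each (i, j), the minimum total weight of any directed path from i to j (possibly empty when i = j).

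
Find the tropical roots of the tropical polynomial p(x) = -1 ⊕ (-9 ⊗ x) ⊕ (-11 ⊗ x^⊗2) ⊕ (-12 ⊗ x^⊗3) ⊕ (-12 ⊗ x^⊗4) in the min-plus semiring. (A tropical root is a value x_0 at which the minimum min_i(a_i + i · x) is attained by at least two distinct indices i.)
Roots: {0, 1, 2, 8}

Each tropical root is a break point of the lower envelope of the lines y = a_i + i · x (there are 5 lines, with slopes 0, 1, ..., 4). Only the lines that attain the minimum somewhere contribute to roots; other lines are dominated. Here the surviving (envelope) indices are i = 4, i = 3, i = 2, i = 1, i = 0.
Intersections between consecutive envelope lines give the roots: for adjacent envelope indices i < j the intersection is x = (a_i − a_j) / (j − i). Reading off the sorted break points: {0, 1, 2, 8}.
Verification: at each break x_0, at least two indices attain the minimum of min_i(a_i + i · x_0).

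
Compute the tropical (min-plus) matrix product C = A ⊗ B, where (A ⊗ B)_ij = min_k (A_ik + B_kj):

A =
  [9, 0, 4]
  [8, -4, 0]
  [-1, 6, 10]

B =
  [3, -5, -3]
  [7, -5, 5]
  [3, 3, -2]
A ⊗ B =
  [7, -5, 2]
  [3, -9, -2]
  [2, -6, -4]

Apply the min-plus product entry-by-entry:
  C[0][0] = min over k of (A[0][0] + B[0][0] = 9 + 3 = 12, A[0][1] + B[1][0] = 0 + 7 = 7, A[0][2] + B[2][0] = 4 + 3 = 7) = 7 (attained at k = 1)
  C[0][1] = min over k of (A[0][0] + B[0][1] = 9 + -5 = 4, A[0][1] + B[1][1] = 0 + -5 = -5, A[0][2] + B[2][1] = 4 + 3 = 7) = -5 (attained at k = 1)
  C[0][2] = min over k of (A[0][0] + B[0][2] = 9 + -3 = 6, A[0][1] + B[1][2] = 0 + 5 = 5, A[0][2] + B[2][2] = 4 + -2 = 2) = 2 (attained at k = 2)
  C[1][0] = min over k of (A[1][0] + B[0][0] = 8 + 3 = 11, A[1][1] + B[1][0] = -4 + 7 = 3, A[1][2] + B[2][0] = 0 + 3 = 3) = 3 (attained at k = 1)
  C[1][1] = min over k of (A[1][0] + B[0][1] = 8 + -5 = 3, A[1][1] + B[1][1] = -4 + -5 = -9, A[1][2] + B[2][1] = 0 + 3 = 3) = -9 (attained at k = 1)
  C[1][2] = min over k of (A[1][0] + B[0][2] = 8 + -3 = 5, A[1][1] + B[1][2] = -4 + 5 = 1, A[1][2] + B[2][2] = 0 + -2 = -2) = -2 (attained at k = 2)
  C[2][0] = min over k of (A[2][0] + B[0][0] = -1 + 3 = 2, A[2][1] + B[1][0] = 6 + 7 = 13, A[2][2] + B[2][0] = 10 + 3 = 13) = 2 (attained at k = 0)
  C[2][1] = min over k of (A[2][0] + B[0][1] = -1 + -5 = -6, A[2][1] + B[1][1] = 6 + -5 = 1, A[2][2] + B[2][1] = 10 + 3 = 13) = -6 (attained at k = 0)
  C[2][2] = min over k of (A[2][0] + B[0][2] = -1 + -3 = -4, A[2][1] + B[1][2] = 6 + 5 = 11, A[2][2] + B[2][2] = 10 + -2 = 8) = -4 (attained at k = 0)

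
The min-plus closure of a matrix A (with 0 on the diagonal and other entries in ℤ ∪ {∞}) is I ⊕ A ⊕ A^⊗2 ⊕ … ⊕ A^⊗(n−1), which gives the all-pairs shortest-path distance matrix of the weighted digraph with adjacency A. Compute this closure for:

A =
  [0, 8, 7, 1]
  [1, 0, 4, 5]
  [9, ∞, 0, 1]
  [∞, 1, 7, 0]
Closure =
  [0, 2, 6, 1]
  [1, 0, 4, 2]
  [3, 2, 0, 1]
  [2, 1, 5, 0]

This is the Floyd-Warshall all-pairs shortest-path computation. For each intermediate vertex k = 0, 1, …, 3, update dist[i][j] ← min(dist[i][j], dist[i][k] + dist[k][j]). The final matrix gives, for each (i, j), the minimum total weight of any directed path from i to j (possibly empty when i = j).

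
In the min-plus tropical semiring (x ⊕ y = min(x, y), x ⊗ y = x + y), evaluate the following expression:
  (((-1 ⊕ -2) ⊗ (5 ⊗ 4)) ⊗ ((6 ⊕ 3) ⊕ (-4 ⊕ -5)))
(((-1 ⊕ -2) ⊗ (5 ⊗ 4)) ⊗ ((6 ⊕ 3) ⊕ (-4 ⊕ -5))) = 2

Expand innermost to outermost. Recall ⊕ takes the minimum of its arguments and ⊗ takes their sum. Working out the expression (((-1 ⊕ -2) ⊗ (5 ⊗ 4)) ⊗ ((6 ⊕ 3) ⊕ (-4 ⊕ -5))) gives 2.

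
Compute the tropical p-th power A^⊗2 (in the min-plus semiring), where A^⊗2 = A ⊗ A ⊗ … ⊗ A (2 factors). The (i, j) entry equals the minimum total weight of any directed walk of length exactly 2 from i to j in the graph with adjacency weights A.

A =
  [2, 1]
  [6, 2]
A^⊗2 =
  [4, 3]
  [8, 4]

Each entry (A^⊗2)_ij equals the minimum over all length-2 walks i = v_0 → v_1 → … → v_2 = j of Σ_t A[v_t][v_{t+1}]. For example, for (i, j) = (0, 1) we minimise over 2 possible intermediate vertex sequences; the minimum is 3, attained along the walk 0 → 0 → 1.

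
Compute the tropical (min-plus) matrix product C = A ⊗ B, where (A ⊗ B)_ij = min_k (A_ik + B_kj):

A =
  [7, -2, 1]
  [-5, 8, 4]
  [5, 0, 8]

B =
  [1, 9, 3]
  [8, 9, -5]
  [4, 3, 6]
A ⊗ B =
  [5, 4, -7]
  [-4, 4, -2]
  [6, 9, -5]

Apply the min-plus product entry-by-entry:
  C[0][0] = min over k of (A[0][0] + B[0][0] = 7 + 1 = 8, A[0][1] + B[1][0] = -2 + 8 = 6, A[0][2] + B[2][0] = 1 + 4 = 5) = 5 (attained at k = 2)
  C[0][1] = min over k of (A[0][0] + B[0][1] = 7 + 9 = 16, A[0][1] + B[1][1] = -2 + 9 = 7, A[0][2] + B[2][1] = 1 + 3 = 4) = 4 (attained at k = 2)
  C[0][2] = min over k of (A[0][0] + B[0][2] = 7 + 3 = 10, A[0][1] + B[1][2] = -2 + -5 = -7, A[0][2] + B[2][2] = 1 + 6 = 7) = -7 (attained at k = 1)
  C[1][0] = min over k of (A[1][0] + B[0][0] = -5 + 1 = -4, A[1][1] + B[1][0] = 8 + 8 = 16, A[1][2] + B[2][0] = 4 + 4 = 8) = -4 (attained at k = 0)
  C[1][1] = min over k of (A[1][0] + B[0][1] = -5 + 9 = 4, A[1][1] + B[1][1] = 8 + 9 = 17, A[1][2] + B[2][1] = 4 + 3 = 7) = 4 (attained at k = 0)
  C[1][2] = min over k of (A[1][0] + B[0][2] = -5 + 3 = -2, A[1][1] + B[1][2] = 8 + -5 = 3, A[1][2] + B[2][2] = 4 + 6 = 10) = -2 (attained at k = 0)
  C[2][0] = min over k of (A[2][0] + B[0][0] = 5 + 1 = 6, A[2][1] + B[1][0] = 0 + 8 = 8, A[2][2] + B[2][0] = 8 + 4 = 12) = 6 (attained at k = 0)
  C[2][1] = min over k of (A[2][0] + B[0][1] = 5 + 9 = 14, A[2][1] + B[1][1] = 0 + 9 = 9, A[2][2] + B[2][1] = 8 + 3 = 11) = 9 (attained at k = 1)
  C[2][2] = min over k of (A[2][0] + B[0][2] = 5 + 3 = 8, A[2][1] + B[1][2] = 0 + -5 = -5, A[2][2] + B[2][2] = 8 + 6 = 14) = -5 (attained at k = 1)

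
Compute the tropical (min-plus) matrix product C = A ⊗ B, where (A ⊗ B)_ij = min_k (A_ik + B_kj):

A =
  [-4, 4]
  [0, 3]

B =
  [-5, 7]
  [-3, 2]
A ⊗ B =
  [-9, 3]
  [-5, 5]

Apply the min-plus product entry-by-entry:
  C[0][0] = min over k of (A[0][0] + B[0][0] = -4 + -5 = -9, A[0][1] + B[1][0] = 4 + -3 = 1) = -9 (attained at k = 0)
  C[0][1] = min over k of (A[0][0] + B[0][1] = -4 + 7 = 3, A[0][1] + B[1][1] = 4 + 2 = 6) = 3 (attained at k = 0)
  C[1][0] = min over k of (A[1][0] + B[0][0] = 0 + -5 = -5, A[1][1] + B[1][0] = 3 + -3 = 0) = -5 (attained at k = 0)
  C[1][1] = min over k of (A[1][0] + B[0][1] = 0 + 7 = 7, A[1][1] + B[1][1] = 3 + 2 = 5) = 5 (attained at k = 1)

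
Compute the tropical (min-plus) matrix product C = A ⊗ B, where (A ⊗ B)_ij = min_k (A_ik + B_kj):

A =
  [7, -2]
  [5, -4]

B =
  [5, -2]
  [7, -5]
A ⊗ B =
  [5, -7]
  [3, -9]

Apply the min-plus product entry-by-entry:
  C[0][0] = min over k of (A[0][0] + B[0][0] = 7 + 5 = 12, A[0][1] + B[1][0] = -2 + 7 = 5) = 5 (attained at k = 1)
  C[0][1] = min over k of (A[0][0] + B[0][1] = 7 + -2 = 5, A[0][1] + B[1][1] = -2 + -5 = -7) = -7 (attained at k = 1)
  C[1][0] = min over k of (A[1][0] + B[0][0] = 5 + 5 = 10, A[1][1] + B[1][0] = -4 + 7 = 3) = 3 (attained at k = 1)
  C[1][1] = min over k of (A[1][0] + B[0][1] = 5 + -2 = 3, A[1][1] + B[1][1] = -4 + -5 = -9) = -9 (attained at k = 1)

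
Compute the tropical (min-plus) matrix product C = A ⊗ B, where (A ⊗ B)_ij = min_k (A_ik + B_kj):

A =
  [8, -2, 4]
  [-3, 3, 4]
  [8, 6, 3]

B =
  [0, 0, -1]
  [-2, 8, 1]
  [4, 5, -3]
A ⊗ B =
  [-4, 6, -1]
  [-3, -3, -4]
  [4, 8, 0]

Apply the min-plus product entry-by-entry:
  C[0][0] = min over k of (A[0][0] + B[0][0] = 8 + 0 = 8, A[0][1] + B[1][0] = -2 + -2 = -4, A[0][2] + B[2][0] = 4 + 4 = 8) = -4 (attained at k = 1)
  C[0][1] = min over k of (A[0][0] + B[0][1] = 8 + 0 = 8, A[0][1] + B[1][1] = -2 + 8 = 6, A[0][2] + B[2][1] = 4 + 5 = 9) = 6 (attained at k = 1)
  C[0][2] = min over k of (A[0][0] + B[0][2] = 8 + -1 = 7, A[0][1] + B[1][2] = -2 + 1 = -1, A[0][2] + B[2][2] = 4 + -3 = 1) = -1 (attained at k = 1)
  C[1][0] = min over k of (A[1][0] + B[0][0] = -3 + 0 = -3, A[1][1] + B[1][0] = 3 + -2 = 1, A[1][2] + B[2][0] = 4 + 4 = 8) = -3 (attained at k = 0)
  C[1][1] = min over k of (A[1][0] + B[0][1] = -3 + 0 = -3, A[1][1] + B[1][1] = 3 + 8 = 11, A[1][2] + B[2][1] = 4 + 5 = 9) = -3 (attained at k = 0)
  C[1][2] = min over k of (A[1][0] + B[0][2] = -3 + -1 = -4, A[1][1] + B[1][2] = 3 + 1 = 4, A[1][2] + B[2][2] = 4 + -3 = 1) = -4 (attained at k = 0)
  C[2][0] = min over k of (A[2][0] + B[0][0] = 8 + 0 = 8, A[2][1] + B[1][0] = 6 + -2 = 4, A[2][2] + B[2][0] = 3 + 4 = 7) = 4 (attained at k = 1)
  C[2][1] = min over k of (A[2][0] + B[0][1] = 8 + 0 = 8, A[2][1] + B[1][1] = 6 + 8 = 14, A[2][2] + B[2][1] = 3 + 5 = 8) = 8 (attained at k = 0)
  C[2][2] = min over k of (A[2][0] + B[0][2] = 8 + -1 = 7, A[2][1] + B[1][2] = 6 + 1 = 7, A[2][2] + B[2][2] = 3 + -3 = 0) = 0 (attained at k = 2)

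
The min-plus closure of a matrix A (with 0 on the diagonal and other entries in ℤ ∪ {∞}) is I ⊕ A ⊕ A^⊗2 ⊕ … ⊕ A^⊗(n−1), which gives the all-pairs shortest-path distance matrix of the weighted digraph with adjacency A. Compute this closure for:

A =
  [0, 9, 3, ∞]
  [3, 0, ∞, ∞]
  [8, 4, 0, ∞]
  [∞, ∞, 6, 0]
Closure =
  [0, 7, 3, ∞]
  [3, 0, 6, ∞]
  [7, 4, 0, ∞]
  [13, 10, 6, 0]

This is the Floyd-Warshall all-pairs shortest-path computation. For each intermediate vertex k = 0, 1, …, 3, update dist[i][j] ← min(dist[i][j], dist[i][k] + dist[k][j]). The final matrix gives, for each (i, j), the minimum total weight of any directed path from i to j (possibly empty when i = j).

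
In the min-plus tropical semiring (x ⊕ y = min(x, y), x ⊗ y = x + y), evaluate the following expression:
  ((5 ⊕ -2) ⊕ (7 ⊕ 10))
((5 ⊕ -2) ⊕ (7 ⊕ 10)) = -2

Expand innermost to outermost. Recall ⊕ takes the minimum of its arguments and ⊗ takes their sum. Working out the expression ((5 ⊕ -2) ⊕ (7 ⊕ 10)) gives -2.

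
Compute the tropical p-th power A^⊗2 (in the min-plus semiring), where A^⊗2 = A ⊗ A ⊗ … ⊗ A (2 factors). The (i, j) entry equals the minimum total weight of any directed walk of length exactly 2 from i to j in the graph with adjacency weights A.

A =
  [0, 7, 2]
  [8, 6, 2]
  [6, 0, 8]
A^⊗2 =
  [0, 2, 2]
  [8, 2, 8]
  [6, 6, 2]

Each entry (A^⊗2)_ij equals the minimum over all length-2 walks i = v_0 → v_1 → … → v_2 = j of Σ_t A[v_t][v_{t+1}]. For example, for (i, j) = (0, 2) we minimise over 3 possible intermediate vertex sequences; the minimum is 2, attained along the walk 0 → 0 → 2.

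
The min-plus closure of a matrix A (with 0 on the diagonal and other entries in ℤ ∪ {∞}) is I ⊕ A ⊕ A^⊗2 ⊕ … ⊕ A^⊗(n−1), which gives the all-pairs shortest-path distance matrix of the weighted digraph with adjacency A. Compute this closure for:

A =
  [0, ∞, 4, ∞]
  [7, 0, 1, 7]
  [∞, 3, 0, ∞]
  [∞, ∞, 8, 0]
Closure =
  [0, 7, 4, 14]
  [7, 0, 1, 7]
  [10, 3, 0, 10]
  [18, 11, 8, 0]

This is the Floyd-Warshall all-pairs shortest-path computation. For each intermediate vertex k = 0, 1, …, 3, update dist[i][j] ← min(dist[i][j], dist[i][k] + dist[k][j]). The final matrix gives, for each (i, j), the minimum total weight of any directed path from i to j (possibly empty when i = j).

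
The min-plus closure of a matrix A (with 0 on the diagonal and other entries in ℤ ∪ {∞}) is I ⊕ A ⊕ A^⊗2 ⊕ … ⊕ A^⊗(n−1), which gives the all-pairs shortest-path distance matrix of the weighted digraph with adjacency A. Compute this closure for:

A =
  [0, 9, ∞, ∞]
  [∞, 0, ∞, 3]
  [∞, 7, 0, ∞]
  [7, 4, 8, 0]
Closure =
  [0, 9, 20, 12]
  [10, 0, 11, 3]
  [17, 7, 0, 10]
  [7, 4, 8, 0]

This is the Floyd-Warshall all-pairs shortest-path computation. For each intermediate vertex k = 0, 1, …, 3, update dist[i][j] ← min(dist[i][j], dist[i][k] + dist[k][j]). The final matrix gives, for each (i, j), the minimum total weight of any directed path from i to j (possibly empty when i = j).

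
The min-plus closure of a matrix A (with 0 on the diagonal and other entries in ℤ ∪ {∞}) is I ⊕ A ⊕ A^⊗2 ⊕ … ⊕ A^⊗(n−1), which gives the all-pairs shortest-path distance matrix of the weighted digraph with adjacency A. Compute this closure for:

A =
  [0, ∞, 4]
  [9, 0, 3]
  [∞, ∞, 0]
Closure =
  [0, ∞, 4]
  [9, 0, 3]
  [∞, ∞, 0]

This is the Floyd-Warshall all-pairs shortest-path computation. For each intermediate vertex k = 0, 1, …, 2, update dist[i][j] ← min(dist[i][j], dist[i][k] + dist[k][j]). The final matrix gives, for each (i, j), the minimum total weight of any directed path from i to j (possibly empty when i = j).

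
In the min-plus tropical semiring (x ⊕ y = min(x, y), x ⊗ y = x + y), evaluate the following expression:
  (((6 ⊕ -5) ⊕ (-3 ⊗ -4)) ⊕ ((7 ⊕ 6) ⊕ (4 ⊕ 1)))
(((6 ⊕ -5) ⊕ (-3 ⊗ -4)) ⊕ ((7 ⊕ 6) ⊕ (4 ⊕ 1))) = -7

Expand innermost to outermost. Recall ⊕ takes the minimum of its arguments and ⊗ takes their sum. Working out the expression (((6 ⊕ -5) ⊕ (-3 ⊗ -4)) ⊕ ((7 ⊕ 6) ⊕ (4 ⊕ 1))) gives -7.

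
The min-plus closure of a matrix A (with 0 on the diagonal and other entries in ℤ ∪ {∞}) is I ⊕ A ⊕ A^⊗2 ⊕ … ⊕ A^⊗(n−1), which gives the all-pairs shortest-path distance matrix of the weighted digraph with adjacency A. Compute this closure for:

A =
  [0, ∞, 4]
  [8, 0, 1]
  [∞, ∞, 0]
Closure =
  [0, ∞, 4]
  [8, 0, 1]
  [∞, ∞, 0]

This is the Floyd-Warshall all-pairs shortest-path computation. For each intermediate vertex k = 0, 1, …, 2, update dist[i][j] ← min(dist[i][j], dist[i][k] + dist[k][j]). The final matrix gives, for each (i, j), the minimum total weight of any directed path from i to j (possibly empty when i = j).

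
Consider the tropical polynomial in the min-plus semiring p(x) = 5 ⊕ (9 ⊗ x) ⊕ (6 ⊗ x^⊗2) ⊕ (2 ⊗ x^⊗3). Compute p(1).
p(1) = 5

A tropical monomial a ⊗ x^⊗i evaluates to a + i · x. Evaluating each term at x = 1:
  Term 0 contributes 5 + 0 · 1 = 5
  Term 1 contributes 9 + 1 · 1 = 10
  Term 2 contributes 6 + 2 · 1 = 8
  Term 3 contributes 2 + 3 · 1 = 5
p(1) = ⊕ of these = min[5, 10, 8, 5] = 5.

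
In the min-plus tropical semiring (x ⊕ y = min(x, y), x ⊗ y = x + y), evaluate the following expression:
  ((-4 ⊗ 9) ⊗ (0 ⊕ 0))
((-4 ⊗ 9) ⊗ (0 ⊕ 0)) = 5

Expand innermost to outermost. Recall ⊕ takes the minimum of its arguments and ⊗ takes their sum. Working out the expression ((-4 ⊗ 9) ⊗ (0 ⊕ 0)) gives 5.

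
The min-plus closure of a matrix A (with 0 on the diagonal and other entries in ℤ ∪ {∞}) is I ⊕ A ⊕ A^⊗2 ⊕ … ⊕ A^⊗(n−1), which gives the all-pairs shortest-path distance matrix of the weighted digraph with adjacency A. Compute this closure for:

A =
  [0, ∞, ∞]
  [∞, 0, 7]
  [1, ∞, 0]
Closure =
  [0, ∞, ∞]
  [8, 0, 7]
  [1, ∞, 0]

This is the Floyd-Warshall all-pairs shortest-path computation. For each intermediate vertex k = 0, 1, …, 2, update dist[i][j] ← min(dist[i][j], dist[i][k] + dist[k][j]). The final matrix gives, for each (i, j), the minimum total weight of any directed path from i to j (possibly empty when i = j).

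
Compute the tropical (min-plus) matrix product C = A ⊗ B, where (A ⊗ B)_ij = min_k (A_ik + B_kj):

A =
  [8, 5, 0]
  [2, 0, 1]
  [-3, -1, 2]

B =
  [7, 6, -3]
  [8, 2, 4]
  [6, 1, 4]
A ⊗ B =
  [6, 1, 4]
  [7, 2, -1]
  [4, 1, -6]

Apply the min-plus product entry-by-entry:
  C[0][0] = min over k of (A[0][0] + B[0][0] = 8 + 7 = 15, A[0][1] + B[1][0] = 5 + 8 = 13, A[0][2] + B[2][0] = 0 + 6 = 6) = 6 (attained at k = 2)
  C[0][1] = min over k of (A[0][0] + B[0][1] = 8 + 6 = 14, A[0][1] + B[1][1] = 5 + 2 = 7, A[0][2] + B[2][1] = 0 + 1 = 1) = 1 (attained at k = 2)
  C[0][2] = min over k of (A[0][0] + B[0][2] = 8 + -3 = 5, A[0][1] + B[1][2] = 5 + 4 = 9, A[0][2] + B[2][2] = 0 + 4 = 4) = 4 (attained at k = 2)
  C[1][0] = min over k of (A[1][0] + B[0][0] = 2 + 7 = 9, A[1][1] + B[1][0] = 0 + 8 = 8, A[1][2] + B[2][0] = 1 + 6 = 7) = 7 (attained at k = 2)
  C[1][1] = min over k of (A[1][0] + B[0][1] = 2 + 6 = 8, A[1][1] + B[1][1] = 0 + 2 = 2, A[1][2] + B[2][1] = 1 + 1 = 2) = 2 (attained at k = 1)
  C[1][2] = min over k of (A[1][0] + B[0][2] = 2 + -3 = -1, A[1][1] + B[1][2] = 0 + 4 = 4, A[1][2] + B[2][2] = 1 + 4 = 5) = -1 (attained at k = 0)
  C[2][0] = min over k of (A[2][0] + B[0][0] = -3 + 7 = 4, A[2][1] + B[1][0] = -1 + 8 = 7, A[2][2] + B[2][0] = 2 + 6 = 8) = 4 (attained at k = 0)
  C[2][1] = min over k of (A[2][0] + B[0][1] = -3 + 6 = 3, A[2][1] + B[1][1] = -1 + 2 = 1, A[2][2] + B[2][1] = 2 + 1 = 3) = 1 (attained at k = 1)
  C[2][2] = min over k of (A[2][0] + B[0][2] = -3 + -3 = -6, A[2][1] + B[1][2] = -1 + 4 = 3, A[2][2] + B[2][2] = 2 + 4 = 6) = -6 (attained at k = 0)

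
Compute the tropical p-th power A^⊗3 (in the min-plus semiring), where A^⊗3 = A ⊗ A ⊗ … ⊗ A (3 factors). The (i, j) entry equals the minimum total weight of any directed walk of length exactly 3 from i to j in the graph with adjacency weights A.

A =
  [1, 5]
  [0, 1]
A^⊗3 =
  [3, 7]
  [2, 3]

Each entry (A^⊗3)_ij equals the minimum over all length-3 walks i = v_0 → v_1 → … → v_3 = j of Σ_t A[v_t][v_{t+1}]. For example, for (i, j) = (0, 1) we minimise over 4 possible intermediate vertex sequences; the minimum is 7, attained along the walk 0 → 0 → 0 → 1.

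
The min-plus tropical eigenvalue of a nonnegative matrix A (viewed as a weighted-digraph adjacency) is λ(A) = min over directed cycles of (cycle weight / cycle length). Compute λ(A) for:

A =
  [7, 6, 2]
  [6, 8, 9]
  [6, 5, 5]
λ(A) = 4

Enumerate directed cycles and compute their means (weight / length). Sample:
  cycle 0 → 0: weight = 7, length = 1, mean = 7/1 ≈ 7.000
  cycle 1 → 1: weight = 8, length = 1, mean = 8/1 ≈ 8.000
  cycle 2 → 2: weight = 5, length = 1, mean = 5/1 ≈ 5.000
  cycle 0 → 1 → 0: weight = 12, length = 2, mean = 12/2 ≈ 6.000
  cycle 0 → 2 → 0: weight = 8, length = 2, mean = 8/2 ≈ 4.000
  cycle 1 → 0 → 1: weight = 12, length = 2, mean = 12/2 ≈ 6.000
Minimum mean = 4.000, attained e.g. along the cycle 0 → 2 → 0 with weight 8 and length 2. So λ(A) = 8/2 = 4.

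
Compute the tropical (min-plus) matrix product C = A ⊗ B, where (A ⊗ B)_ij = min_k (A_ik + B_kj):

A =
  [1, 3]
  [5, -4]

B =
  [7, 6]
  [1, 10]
A ⊗ B =
  [4, 7]
  [-3, 6]

Apply the min-plus product entry-by-entry:
  C[0][0] = min over k of (A[0][0] + B[0][0] = 1 + 7 = 8, A[0][1] + B[1][0] = 3 + 1 = 4) = 4 (attained at k = 1)
  C[0][1] = min over k of (A[0][0] + B[0][1] = 1 + 6 = 7, A[0][1] + B[1][1] = 3 + 10 = 13) = 7 (attained at k = 0)
  C[1][0] = min over k of (A[1][0] + B[0][0] = 5 + 7 = 12, A[1][1] + B[1][0] = -4 + 1 = -3) = -3 (attained at k = 1)
  C[1][1] = min over k of (A[1][0] + B[0][1] = 5 + 6 = 11, A[1][1] + B[1][1] = -4 + 10 = 6) = 6 (attained at k = 1)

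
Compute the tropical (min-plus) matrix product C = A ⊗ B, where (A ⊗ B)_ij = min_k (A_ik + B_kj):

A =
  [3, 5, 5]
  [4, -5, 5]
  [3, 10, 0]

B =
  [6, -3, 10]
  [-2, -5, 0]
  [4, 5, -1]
A ⊗ B =
  [3, 0, 4]
  [-7, -10, -5]
  [4, 0, -1]

Apply the min-plus product entry-by-entry:
  C[0][0] = min over k of (A[0][0] + B[0][0] = 3 + 6 = 9, A[0][1] + B[1][0] = 5 + -2 = 3, A[0][2] + B[2][0] = 5 + 4 = 9) = 3 (attained at k = 1)
  C[0][1] = min over k of (A[0][0] + B[0][1] = 3 + -3 = 0, A[0][1] + B[1][1] = 5 + -5 = 0, A[0][2] + B[2][1] = 5 + 5 = 10) = 0 (attained at k = 0)
  C[0][2] = min over k of (A[0][0] + B[0][2] = 3 + 10 = 13, A[0][1] + B[1][2] = 5 + 0 = 5, A[0][2] + B[2][2] = 5 + -1 = 4) = 4 (attained at k = 2)
  C[1][0] = min over k of (A[1][0] + B[0][0] = 4 + 6 = 10, A[1][1] + B[1][0] = -5 + -2 = -7, A[1][2] + B[2][0] = 5 + 4 = 9) = -7 (attained at k = 1)
  C[1][1] = min over k of (A[1][0] + B[0][1] = 4 + -3 = 1, A[1][1] + B[1][1] = -5 + -5 = -10, A[1][2] + B[2][1] = 5 + 5 = 10) = -10 (attained at k = 1)
  C[1][2] = min over k of (A[1][0] + B[0][2] = 4 + 10 = 14, A[1][1] + B[1][2] = -5 + 0 = -5, A[1][2] + B[2][2] = 5 + -1 = 4) = -5 (attained at k = 1)
  C[2][0] = min over k of (A[2][0] + B[0][0] = 3 + 6 = 9, A[2][1] + B[1][0] = 10 + -2 = 8, A[2][2] + B[2][0] = 0 + 4 = 4) = 4 (attained at k = 2)
  C[2][1] = min over k of (A[2][0] + B[0][1] = 3 + -3 = 0, A[2][1] + B[1][1] = 10 + -5 = 5, A[2][2] + B[2][1] = 0 + 5 = 5) = 0 (attained at k = 0)
  C[2][2] = min over k of (A[2][0] + B[0][2] = 3 + 10 = 13, A[2][1] + B[1][2] = 10 + 0 = 10, A[2][2] + B[2][2] = 0 + -1 = -1) = -1 (attained at k = 2)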